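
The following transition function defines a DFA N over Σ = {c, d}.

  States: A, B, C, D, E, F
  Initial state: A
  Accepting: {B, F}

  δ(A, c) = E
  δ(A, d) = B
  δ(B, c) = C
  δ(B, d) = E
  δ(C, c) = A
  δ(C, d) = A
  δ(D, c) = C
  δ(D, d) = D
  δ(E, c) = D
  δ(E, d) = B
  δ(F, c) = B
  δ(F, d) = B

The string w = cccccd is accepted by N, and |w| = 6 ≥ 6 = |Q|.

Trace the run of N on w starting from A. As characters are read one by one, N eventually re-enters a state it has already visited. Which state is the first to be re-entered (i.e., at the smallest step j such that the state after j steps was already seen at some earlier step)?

A

State sequence: A -c-> E -c-> D -c-> C -c-> A -c-> E -d-> B
First repeat at step 4: A was already visited.

The earliest repeat is at step j = 4: N is in A, which it already visited at step i = 0.
Since N has 6 states, any run of length ≥ 6 visits 6+1 states, so by pigeonhole some state repeats within the first 6 steps — that repeat gives the pumpable loop.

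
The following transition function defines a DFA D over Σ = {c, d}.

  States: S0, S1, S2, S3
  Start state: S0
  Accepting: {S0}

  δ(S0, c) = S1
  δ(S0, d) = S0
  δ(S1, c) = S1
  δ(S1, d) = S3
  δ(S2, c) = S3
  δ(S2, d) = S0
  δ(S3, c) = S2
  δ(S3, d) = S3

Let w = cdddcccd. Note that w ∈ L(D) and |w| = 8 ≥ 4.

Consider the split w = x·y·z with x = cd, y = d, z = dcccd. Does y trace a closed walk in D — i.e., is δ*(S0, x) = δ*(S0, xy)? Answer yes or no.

Run of D on the first 3 characters of w = c d d:
  step 0: S0  (start)
  step 1: S1  (read c: S0→S1)
  step 2: S3  (read d: S1→S3)
  step 3: S3  (read d: S3→S3)

After x (step 2): S3. After xy (step 3): S3.
They match, so y = d drives D around a cycle from S3 back to itself; pumping y any number of times keeps D in S3 before reading z, and xyⁱz ∈ L(D) for every i ≥ 0.

yes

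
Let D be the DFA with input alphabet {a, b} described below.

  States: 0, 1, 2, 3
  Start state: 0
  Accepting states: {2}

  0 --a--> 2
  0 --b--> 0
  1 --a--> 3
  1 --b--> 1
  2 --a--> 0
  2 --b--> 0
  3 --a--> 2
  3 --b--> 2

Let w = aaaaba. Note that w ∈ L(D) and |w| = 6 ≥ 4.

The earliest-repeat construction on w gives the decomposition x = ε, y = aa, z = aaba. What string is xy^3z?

aaaaaaaaba

xy^3z = ε·aa·aa·aa·aaba = aaaaaaaaba.
Reading y = aa takes D from 0 back to 0, so after x·y·y·y the machine is still in 0, and z then leads to the accepting state 2. Hence aaaaaaaaba ∈ L(D).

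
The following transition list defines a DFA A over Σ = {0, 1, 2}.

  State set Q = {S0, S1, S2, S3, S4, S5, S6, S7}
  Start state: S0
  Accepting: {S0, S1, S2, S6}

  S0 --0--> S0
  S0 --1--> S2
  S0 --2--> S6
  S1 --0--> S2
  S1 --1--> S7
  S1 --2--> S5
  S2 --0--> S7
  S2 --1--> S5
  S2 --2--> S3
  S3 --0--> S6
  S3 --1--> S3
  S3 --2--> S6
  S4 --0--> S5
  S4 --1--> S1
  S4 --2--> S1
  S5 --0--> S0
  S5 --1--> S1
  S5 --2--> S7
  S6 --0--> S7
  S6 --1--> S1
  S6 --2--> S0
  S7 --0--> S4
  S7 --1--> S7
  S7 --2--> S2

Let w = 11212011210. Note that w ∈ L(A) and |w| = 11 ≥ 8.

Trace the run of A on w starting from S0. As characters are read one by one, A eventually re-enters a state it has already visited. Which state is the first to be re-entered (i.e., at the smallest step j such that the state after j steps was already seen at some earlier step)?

Run of A on w = 1 1 2 1 2 0 1 1 2 1 0:
  step 0: S0  (start)
  step 1: S2  (read 1: S0→S2)
  step 2: S5  (read 1: S2→S5)
  step 3: S7  (read 2: S5→S7)
  step 4: S7  (read 1: S7→S7)   ← first repeat (S7 seen earlier)
  step 5: S2  (read 2: S7→S2)
  step 6: S7  (read 0: S2→S7)
  step 7: S7  (read 1: S7→S7)
  step 8: S7  (read 1: S7→S7)
  step 9: S2  (read 2: S7→S2)
  step 10: S5  (read 1: S2→S5)
  step 11: S0  (read 0: S5→S0)

The earliest repeat is at step j = 4: A is in S7, which it already visited at step i = 3.
Since A has 8 states, any run of length ≥ 8 visits 8+1 states, so by pigeonhole some state repeats within the first 8 steps — that repeat gives the pumpable loop.

S7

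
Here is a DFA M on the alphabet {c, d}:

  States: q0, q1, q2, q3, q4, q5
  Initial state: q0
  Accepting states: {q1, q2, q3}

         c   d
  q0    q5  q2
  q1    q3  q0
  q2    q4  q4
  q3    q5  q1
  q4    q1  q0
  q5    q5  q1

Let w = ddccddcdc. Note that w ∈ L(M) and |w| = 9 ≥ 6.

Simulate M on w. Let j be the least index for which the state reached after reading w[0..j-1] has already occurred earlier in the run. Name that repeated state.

State sequence: q0 -d-> q2 -d-> q4 -c-> q1 -c-> q3 -d-> q1 -d-> q0 -c-> q5 -d-> q1 -c-> q3
First repeat at step 5: q1 was already visited.

The earliest repeat is at step j = 5: M is in q1, which it already visited at step i = 3.
The DFA has 6 states, so the proof of the pumping lemma guarantees a repeated state among the first 6+1 visited; the segment between the two visits is the pumpable y.

q1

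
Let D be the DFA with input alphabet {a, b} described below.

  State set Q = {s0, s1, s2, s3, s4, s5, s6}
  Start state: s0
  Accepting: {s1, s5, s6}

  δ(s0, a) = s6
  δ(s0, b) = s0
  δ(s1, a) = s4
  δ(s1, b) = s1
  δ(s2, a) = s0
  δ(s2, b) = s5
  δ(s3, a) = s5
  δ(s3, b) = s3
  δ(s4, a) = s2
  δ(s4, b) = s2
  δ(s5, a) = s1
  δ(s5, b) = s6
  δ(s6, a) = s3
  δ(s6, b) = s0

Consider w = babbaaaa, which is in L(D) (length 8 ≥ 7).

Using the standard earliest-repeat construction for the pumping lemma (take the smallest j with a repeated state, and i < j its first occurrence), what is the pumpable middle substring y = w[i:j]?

b

State sequence: s0 -b-> s0 -a-> s6 -b-> s0 -b-> s0 -a-> s6 -a-> s3 -a-> s5 -a-> s1
First repeat at step 1: s0 was already visited.

So i = 0, j = 1, giving x = w[0:0] = ε, y = w[0:1] = b, z = w[1:8] = abbaaaa.
Check: |xy| = 1 ≤ 7 and |y| = 1 ≥ 1. Reading y takes D from s0 back to s0, so every xyⁱz is accepted.
Pumping length from the standard proof: p = 7 (the number of states). The repeated state found above gives |xy| = j ≤ 7 and |y| = j − i ≥ 1.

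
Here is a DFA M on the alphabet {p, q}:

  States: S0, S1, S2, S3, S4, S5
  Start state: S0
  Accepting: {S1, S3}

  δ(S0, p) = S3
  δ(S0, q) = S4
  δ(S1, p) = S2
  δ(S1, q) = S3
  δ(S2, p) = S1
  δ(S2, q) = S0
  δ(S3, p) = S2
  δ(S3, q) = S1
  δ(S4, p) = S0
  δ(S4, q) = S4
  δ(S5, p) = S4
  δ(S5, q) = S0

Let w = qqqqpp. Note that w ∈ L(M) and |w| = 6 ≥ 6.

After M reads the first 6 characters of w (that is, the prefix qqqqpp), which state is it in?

S3

State sequence: S0 -q-> S4 -q-> S4 -q-> S4 -q-> S4 -p-> S0 -p-> S3

After reading 6 characters, M is in state S3.
(This kind of state-tracing is the core of the pumping-lemma construction: with 6 states, pigeonhole forces a repeat within the first 6 steps.)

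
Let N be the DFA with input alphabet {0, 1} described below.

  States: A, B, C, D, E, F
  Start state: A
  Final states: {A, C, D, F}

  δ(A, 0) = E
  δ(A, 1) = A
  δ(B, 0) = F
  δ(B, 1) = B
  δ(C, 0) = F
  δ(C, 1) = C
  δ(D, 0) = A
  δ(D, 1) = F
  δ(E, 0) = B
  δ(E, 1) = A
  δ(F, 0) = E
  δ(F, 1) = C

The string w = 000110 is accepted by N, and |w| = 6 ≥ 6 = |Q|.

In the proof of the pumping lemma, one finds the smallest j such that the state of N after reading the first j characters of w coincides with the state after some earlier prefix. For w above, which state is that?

Run of N on w = 0 0 0 1 1 0:
  step 0: A  (start)
  step 1: E  (read 0: A→E)
  step 2: B  (read 0: E→B)
  step 3: F  (read 0: B→F)
  step 4: C  (read 1: F→C)
  step 5: C  (read 1: C→C)   ← first repeat (C seen earlier)
  step 6: F  (read 0: C→F)

The earliest repeat is at step j = 5: N is in C, which it already visited at step i = 4.
Since N has 6 states, any run of length ≥ 6 visits 6+1 states, so by pigeonhole some state repeats within the first 6 steps — that repeat gives the pumpable loop.

C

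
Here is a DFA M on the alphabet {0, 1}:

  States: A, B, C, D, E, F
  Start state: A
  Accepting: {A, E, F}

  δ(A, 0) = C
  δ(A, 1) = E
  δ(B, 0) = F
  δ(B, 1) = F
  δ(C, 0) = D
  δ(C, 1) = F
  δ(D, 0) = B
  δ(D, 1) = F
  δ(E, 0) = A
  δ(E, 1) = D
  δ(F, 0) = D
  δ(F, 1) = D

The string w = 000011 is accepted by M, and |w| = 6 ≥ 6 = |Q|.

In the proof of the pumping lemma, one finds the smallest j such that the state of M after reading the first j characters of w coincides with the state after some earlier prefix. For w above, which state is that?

D

Run of M on w = 0 0 0 0 1 1:
  step 0: A  (start)
  step 1: C  (read 0: A→C)
  step 2: D  (read 0: C→D)
  step 3: B  (read 0: D→B)
  step 4: F  (read 0: B→F)
  step 5: D  (read 1: F→D)   ← first repeat (D seen earlier)
  step 6: F  (read 1: D→F)

The earliest repeat is at step j = 5: M is in D, which it already visited at step i = 2.
Since M has 6 states, any run of length ≥ 6 visits 6+1 states, so by pigeonhole some state repeats within the first 6 steps — that repeat gives the pumpable loop.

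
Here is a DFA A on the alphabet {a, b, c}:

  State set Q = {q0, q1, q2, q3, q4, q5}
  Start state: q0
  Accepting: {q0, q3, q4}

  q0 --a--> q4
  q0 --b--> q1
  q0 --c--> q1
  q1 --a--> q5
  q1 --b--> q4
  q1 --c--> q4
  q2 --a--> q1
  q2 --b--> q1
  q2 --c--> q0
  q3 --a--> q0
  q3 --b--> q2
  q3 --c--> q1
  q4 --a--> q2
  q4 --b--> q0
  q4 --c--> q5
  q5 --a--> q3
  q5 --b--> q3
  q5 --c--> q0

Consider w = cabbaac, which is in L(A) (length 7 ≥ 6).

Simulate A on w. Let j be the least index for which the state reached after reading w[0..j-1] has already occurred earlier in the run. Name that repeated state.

State sequence: q0 -c-> q1 -a-> q5 -b-> q3 -b-> q2 -a-> q1 -a-> q5 -c-> q0
First repeat at step 5: q1 was already visited.

The earliest repeat is at step j = 5: A is in q1, which it already visited at step i = 1.
Since A has 6 states, any run of length ≥ 6 visits 6+1 states, so by pigeonhole some state repeats within the first 6 steps — that repeat gives the pumpable loop.

q1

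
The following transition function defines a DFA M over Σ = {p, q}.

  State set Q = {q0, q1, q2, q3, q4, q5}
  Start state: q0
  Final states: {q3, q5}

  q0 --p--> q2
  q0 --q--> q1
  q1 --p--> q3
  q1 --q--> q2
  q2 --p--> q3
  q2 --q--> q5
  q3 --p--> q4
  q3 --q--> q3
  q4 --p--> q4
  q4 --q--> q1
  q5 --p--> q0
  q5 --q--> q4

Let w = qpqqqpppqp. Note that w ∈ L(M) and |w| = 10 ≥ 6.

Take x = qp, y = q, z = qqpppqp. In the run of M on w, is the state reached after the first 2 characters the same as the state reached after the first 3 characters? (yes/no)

yes

State sequence: q0 -q-> q1 -p-> q3 -q-> q3

After x (step 2): q3. After xy (step 3): q3.
They match, so y = q drives M around a cycle from q3 back to itself; pumping y any number of times keeps M in q3 before reading z, and xyⁱz ∈ L(M) for every i ≥ 0.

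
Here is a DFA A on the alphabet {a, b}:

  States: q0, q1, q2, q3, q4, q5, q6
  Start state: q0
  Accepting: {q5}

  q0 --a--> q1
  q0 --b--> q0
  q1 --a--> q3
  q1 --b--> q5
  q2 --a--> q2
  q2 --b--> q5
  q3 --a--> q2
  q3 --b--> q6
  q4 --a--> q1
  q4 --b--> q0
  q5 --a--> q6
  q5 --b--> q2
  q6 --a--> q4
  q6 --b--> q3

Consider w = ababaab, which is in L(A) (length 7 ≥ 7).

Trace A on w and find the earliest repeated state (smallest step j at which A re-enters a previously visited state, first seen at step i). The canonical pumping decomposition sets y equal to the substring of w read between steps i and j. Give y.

a

Run of A on w = a b a b a a b:
  step 0: q0  (start)
  step 1: q1  (read a: q0→q1)
  step 2: q5  (read b: q1→q5)
  step 3: q6  (read a: q5→q6)
  step 4: q3  (read b: q6→q3)
  step 5: q2  (read a: q3→q2)
  step 6: q2  (read a: q2→q2)   ← first repeat (q2 seen earlier)
  step 7: q5  (read b: q2→q5)

So i = 5, j = 6, giving x = w[0:5] = ababa, y = w[5:6] = a, z = w[6:7] = b.
Check: |xy| = 6 ≤ 7 and |y| = 1 ≥ 1. Reading y takes A from q2 back to q2, so every xyⁱz is accepted.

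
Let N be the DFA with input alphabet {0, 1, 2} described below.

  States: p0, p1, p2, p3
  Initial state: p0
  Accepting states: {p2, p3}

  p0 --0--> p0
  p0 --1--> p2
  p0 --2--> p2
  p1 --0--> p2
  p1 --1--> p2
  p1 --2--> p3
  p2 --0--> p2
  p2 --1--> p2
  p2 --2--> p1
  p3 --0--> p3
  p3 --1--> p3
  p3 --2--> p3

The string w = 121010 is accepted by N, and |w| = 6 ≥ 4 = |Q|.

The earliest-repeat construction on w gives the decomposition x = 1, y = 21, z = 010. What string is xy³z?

1212121010

xy^3z = 1·21·21·21·010 = 1212121010.
Reading y = 21 takes N from p2 back to p2, so after x·y·y·y the machine is still in p2, and z then leads to the accepting state p2. Hence 1212121010 ∈ L(N).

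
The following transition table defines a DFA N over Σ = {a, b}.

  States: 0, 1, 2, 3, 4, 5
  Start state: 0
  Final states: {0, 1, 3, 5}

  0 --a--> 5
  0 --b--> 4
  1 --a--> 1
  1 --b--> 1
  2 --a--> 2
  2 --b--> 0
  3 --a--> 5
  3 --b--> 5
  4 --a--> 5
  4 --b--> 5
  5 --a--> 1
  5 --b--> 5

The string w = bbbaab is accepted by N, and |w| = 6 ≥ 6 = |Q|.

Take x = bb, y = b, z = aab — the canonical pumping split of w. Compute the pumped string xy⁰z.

xy⁰z = xz = bb·aab = bbaab.
Reading y = b takes N from 5 back to 5, so after x the machine is still in 5, and z then leads to the accepting state 1. Hence bbaab ∈ L(N).

bbaab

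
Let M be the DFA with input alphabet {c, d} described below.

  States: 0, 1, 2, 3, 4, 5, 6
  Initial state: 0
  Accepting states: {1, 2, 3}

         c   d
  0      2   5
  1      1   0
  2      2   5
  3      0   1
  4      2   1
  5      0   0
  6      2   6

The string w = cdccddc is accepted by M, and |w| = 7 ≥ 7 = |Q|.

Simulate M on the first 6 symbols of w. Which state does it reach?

Run of M on the first 6 characters of w = c d c c d d:
  step 0: 0  (start)
  step 1: 2  (read c: 0→2)
  step 2: 5  (read d: 2→5)
  step 3: 0  (read c: 5→0)
  step 4: 2  (read c: 0→2)
  step 5: 5  (read d: 2→5)
  step 6: 0  (read d: 5→0)

After reading 6 characters, M is in state 0.

0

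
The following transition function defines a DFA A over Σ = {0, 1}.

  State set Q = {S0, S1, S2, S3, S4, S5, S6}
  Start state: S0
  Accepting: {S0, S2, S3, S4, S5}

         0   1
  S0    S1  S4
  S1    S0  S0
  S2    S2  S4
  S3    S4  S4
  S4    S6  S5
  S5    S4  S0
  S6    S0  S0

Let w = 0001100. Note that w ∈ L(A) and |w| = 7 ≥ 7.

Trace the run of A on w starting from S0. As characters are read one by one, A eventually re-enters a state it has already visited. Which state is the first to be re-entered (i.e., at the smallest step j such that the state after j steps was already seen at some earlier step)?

S0

Run of A on w = 0 0 0 1 1 0 0:
  step 0: S0  (start)
  step 1: S1  (read 0: S0→S1)
  step 2: S0  (read 0: S1→S0)   ← first repeat (S0 seen earlier)
  step 3: S1  (read 0: S0→S1)
  step 4: S0  (read 1: S1→S0)
  step 5: S4  (read 1: S0→S4)
  step 6: S6  (read 0: S4→S6)
  step 7: S0  (read 0: S6→S0)

The earliest repeat is at step j = 2: A is in S0, which it already visited at step i = 0.
Pumping length from the standard proof: p = 7 (the number of states). The repeated state found above gives |xy| = j ≤ 7 and |y| = j − i ≥ 1.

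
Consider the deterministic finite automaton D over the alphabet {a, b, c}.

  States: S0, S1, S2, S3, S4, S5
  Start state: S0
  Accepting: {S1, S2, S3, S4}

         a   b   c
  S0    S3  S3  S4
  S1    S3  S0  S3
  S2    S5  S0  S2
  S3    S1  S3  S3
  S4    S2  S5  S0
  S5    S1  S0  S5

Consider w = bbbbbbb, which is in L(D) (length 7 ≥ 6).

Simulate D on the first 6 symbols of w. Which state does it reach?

S3

State sequence: S0 -b-> S3 -b-> S3 -b-> S3 -b-> S3 -b-> S3 -b-> S3

After reading 6 characters, D is in state S3.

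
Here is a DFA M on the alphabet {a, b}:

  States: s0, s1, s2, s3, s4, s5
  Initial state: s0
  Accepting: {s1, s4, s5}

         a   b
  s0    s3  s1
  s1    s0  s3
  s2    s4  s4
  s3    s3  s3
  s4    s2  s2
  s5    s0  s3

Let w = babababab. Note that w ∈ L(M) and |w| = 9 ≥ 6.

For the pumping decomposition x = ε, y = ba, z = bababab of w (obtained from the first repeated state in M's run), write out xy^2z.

xy^2z = ε·ba·ba·bababab = bababababab.
Reading y = ba takes M from s0 back to s0, so after x·y·y the machine is still in s0, and z then leads to the accepting state s1. Hence bababababab ∈ L(M).

bababababab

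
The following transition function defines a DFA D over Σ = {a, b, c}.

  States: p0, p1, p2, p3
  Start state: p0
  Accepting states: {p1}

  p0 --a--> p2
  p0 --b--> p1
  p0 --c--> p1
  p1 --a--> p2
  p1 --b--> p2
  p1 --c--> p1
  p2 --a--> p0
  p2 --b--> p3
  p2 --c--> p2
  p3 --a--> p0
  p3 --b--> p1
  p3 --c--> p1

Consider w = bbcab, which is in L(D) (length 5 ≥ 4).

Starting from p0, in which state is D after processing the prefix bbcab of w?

State sequence: p0 -b-> p1 -b-> p2 -c-> p2 -a-> p0 -b-> p1

After reading 5 characters, D is in state p1.

p1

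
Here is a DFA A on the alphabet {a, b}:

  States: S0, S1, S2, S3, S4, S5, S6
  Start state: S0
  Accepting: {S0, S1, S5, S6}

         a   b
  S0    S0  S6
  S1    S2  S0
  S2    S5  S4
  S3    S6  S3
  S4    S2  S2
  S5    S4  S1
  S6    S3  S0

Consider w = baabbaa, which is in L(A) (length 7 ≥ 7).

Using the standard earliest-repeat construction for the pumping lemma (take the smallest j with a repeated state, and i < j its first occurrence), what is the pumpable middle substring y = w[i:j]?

Run of A on w = b a a b b a a:
  step 0: S0  (start)
  step 1: S6  (read b: S0→S6)
  step 2: S3  (read a: S6→S3)
  step 3: S6  (read a: S3→S6)   ← first repeat (S6 seen earlier)
  step 4: S0  (read b: S6→S0)
  step 5: S6  (read b: S0→S6)
  step 6: S3  (read a: S6→S3)
  step 7: S6  (read a: S3→S6)

So i = 1, j = 3, giving x = w[0:1] = b, y = w[1:3] = aa, z = w[3:7] = bbaa.
Check: |xy| = 3 ≤ 7 and |y| = 2 ≥ 1. Reading y takes A from S6 back to S6, so every xyⁱz is accepted.

aa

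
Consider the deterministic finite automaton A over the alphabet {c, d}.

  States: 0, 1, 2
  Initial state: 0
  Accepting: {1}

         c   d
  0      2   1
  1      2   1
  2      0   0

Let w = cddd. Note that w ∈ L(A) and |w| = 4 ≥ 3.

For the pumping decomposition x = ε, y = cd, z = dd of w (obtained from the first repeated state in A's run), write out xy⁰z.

xy⁰z = xz = ε·dd = dd.
Reading y = cd takes A from 0 back to 0, so after x the machine is still in 0, and z then leads to the accepting state 1. Hence dd ∈ L(A).

dd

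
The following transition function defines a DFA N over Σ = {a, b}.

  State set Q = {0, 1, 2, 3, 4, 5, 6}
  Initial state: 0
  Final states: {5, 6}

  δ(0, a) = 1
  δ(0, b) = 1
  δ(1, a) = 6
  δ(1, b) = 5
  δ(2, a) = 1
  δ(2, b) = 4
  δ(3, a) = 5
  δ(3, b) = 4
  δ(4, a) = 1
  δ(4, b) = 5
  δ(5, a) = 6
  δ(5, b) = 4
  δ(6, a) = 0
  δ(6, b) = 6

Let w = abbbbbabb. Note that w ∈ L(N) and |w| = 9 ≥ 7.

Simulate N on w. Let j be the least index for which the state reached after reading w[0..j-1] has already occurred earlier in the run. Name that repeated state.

Run of N on w = a b b b b b a b b:
  step 0: 0  (start)
  step 1: 1  (read a: 0→1)
  step 2: 5  (read b: 1→5)
  step 3: 4  (read b: 5→4)
  step 4: 5  (read b: 4→5)   ← first repeat (5 seen earlier)
  step 5: 4  (read b: 5→4)
  step 6: 5  (read b: 4→5)
  step 7: 6  (read a: 5→6)
  step 8: 6  (read b: 6→6)
  step 9: 6  (read b: 6→6)

The earliest repeat is at step j = 4: N is in 5, which it already visited at step i = 2.
With |Q| = 7, pigeonhole forces a state repeat no later than step 7; the substring read between the first and second visits to that state can be pumped.

5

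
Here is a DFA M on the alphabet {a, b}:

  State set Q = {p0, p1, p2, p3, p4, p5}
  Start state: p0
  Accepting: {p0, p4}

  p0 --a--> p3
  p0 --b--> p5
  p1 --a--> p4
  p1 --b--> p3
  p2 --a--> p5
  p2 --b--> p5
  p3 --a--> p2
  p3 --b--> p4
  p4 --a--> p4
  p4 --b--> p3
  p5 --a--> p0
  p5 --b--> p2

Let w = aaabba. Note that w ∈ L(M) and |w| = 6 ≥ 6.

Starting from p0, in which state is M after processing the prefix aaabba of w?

Run of M on the first 6 characters of w = a a a b b a:
  step 0: p0  (start)
  step 1: p3  (read a: p0→p3)
  step 2: p2  (read a: p3→p2)
  step 3: p5  (read a: p2→p5)
  step 4: p2  (read b: p5→p2)
  step 5: p5  (read b: p2→p5)
  step 6: p0  (read a: p5→p0)

After reading 6 characters, M is in state p0.
(This kind of state-tracing is the core of the pumping-lemma construction: with 6 states, pigeonhole forces a repeat within the first 6 steps.)

p0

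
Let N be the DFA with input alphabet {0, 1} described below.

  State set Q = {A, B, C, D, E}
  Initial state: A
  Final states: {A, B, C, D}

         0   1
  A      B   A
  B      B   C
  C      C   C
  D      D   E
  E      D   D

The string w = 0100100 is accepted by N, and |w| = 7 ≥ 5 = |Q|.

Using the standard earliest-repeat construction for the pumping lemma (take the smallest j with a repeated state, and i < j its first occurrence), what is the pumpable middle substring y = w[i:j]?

0

State sequence: A -0-> B -1-> C -0-> C -0-> C -1-> C -0-> C -0-> C
First repeat at step 3: C was already visited.

So i = 2, j = 3, giving x = w[0:2] = 01, y = w[2:3] = 0, z = w[3:7] = 0100.
Check: |xy| = 3 ≤ 5 and |y| = 1 ≥ 1. Reading y takes N from C back to C, so every xyⁱz is accepted.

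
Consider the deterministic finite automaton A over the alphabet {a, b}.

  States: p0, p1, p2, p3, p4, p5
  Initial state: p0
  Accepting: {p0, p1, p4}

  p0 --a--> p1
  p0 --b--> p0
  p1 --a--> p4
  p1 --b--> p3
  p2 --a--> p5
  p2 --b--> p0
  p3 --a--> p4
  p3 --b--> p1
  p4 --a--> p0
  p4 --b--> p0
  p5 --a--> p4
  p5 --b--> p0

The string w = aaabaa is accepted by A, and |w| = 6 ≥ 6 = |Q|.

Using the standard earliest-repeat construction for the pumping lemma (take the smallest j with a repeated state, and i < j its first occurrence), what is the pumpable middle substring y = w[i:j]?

Run of A on w = a a a b a a:
  step 0: p0  (start)
  step 1: p1  (read a: p0→p1)
  step 2: p4  (read a: p1→p4)
  step 3: p0  (read a: p4→p0)   ← first repeat (p0 seen earlier)
  step 4: p0  (read b: p0→p0)
  step 5: p1  (read a: p0→p1)
  step 6: p4  (read a: p1→p4)

So i = 0, j = 3, giving x = w[0:0] = ε, y = w[0:3] = aaa, z = w[3:6] = baa.
Check: |xy| = 3 ≤ 6 and |y| = 3 ≥ 1. Reading y takes A from p0 back to p0, so every xyⁱz is accepted.
With |Q| = 6, pigeonhole forces a state repeat no later than step 6; the substring read between the first and second visits to that state can be pumped.

aaa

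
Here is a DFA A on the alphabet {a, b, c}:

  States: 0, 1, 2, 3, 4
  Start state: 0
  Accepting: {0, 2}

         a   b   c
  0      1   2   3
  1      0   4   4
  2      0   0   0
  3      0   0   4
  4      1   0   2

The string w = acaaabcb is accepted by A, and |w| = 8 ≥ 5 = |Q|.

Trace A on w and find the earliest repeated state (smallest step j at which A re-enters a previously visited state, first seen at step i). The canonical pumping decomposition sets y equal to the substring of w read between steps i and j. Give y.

ca

State sequence: 0 -a-> 1 -c-> 4 -a-> 1 -a-> 0 -a-> 1 -b-> 4 -c-> 2 -b-> 0
First repeat at step 3: 1 was already visited.

So i = 1, j = 3, giving x = w[0:1] = a, y = w[1:3] = ca, z = w[3:8] = aabcb.
Check: |xy| = 3 ≤ 5 and |y| = 2 ≥ 1. Reading y takes A from 1 back to 1, so every xyⁱz is accepted.
The DFA has 5 states, so the proof of the pumping lemma guarantees a repeated state among the first 5+1 visited; the segment between the two visits is the pumpable y.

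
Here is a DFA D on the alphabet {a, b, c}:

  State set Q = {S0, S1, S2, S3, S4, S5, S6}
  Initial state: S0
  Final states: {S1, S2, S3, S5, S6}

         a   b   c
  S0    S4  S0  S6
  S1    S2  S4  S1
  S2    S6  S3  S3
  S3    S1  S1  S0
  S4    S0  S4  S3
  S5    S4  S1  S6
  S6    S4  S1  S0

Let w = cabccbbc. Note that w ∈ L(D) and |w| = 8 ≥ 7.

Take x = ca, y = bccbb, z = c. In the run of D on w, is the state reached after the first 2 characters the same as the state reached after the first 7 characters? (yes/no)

State sequence: S0 -c-> S6 -a-> S4 -b-> S4 -c-> S3 -c-> S0 -b-> S0 -b-> S0

After x (step 2): S4. After xy (step 7): S0.
They differ (S4 ≠ S0), so y is not a cycle from the state after x; this split is not the one the pumping-lemma construction produces, and pumping y need not keep the string in L(D).

no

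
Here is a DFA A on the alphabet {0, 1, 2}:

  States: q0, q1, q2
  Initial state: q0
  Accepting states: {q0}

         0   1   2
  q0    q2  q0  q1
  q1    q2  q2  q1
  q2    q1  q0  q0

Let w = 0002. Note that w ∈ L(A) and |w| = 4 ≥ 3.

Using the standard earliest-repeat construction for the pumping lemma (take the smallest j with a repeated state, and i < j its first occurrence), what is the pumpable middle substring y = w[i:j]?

Run of A on w = 0 0 0 2:
  step 0: q0  (start)
  step 1: q2  (read 0: q0→q2)
  step 2: q1  (read 0: q2→q1)
  step 3: q2  (read 0: q1→q2)   ← first repeat (q2 seen earlier)
  step 4: q0  (read 2: q2→q0)

So i = 1, j = 3, giving x = w[0:1] = 0, y = w[1:3] = 00, z = w[3:4] = 2.
Check: |xy| = 3 ≤ 3 and |y| = 2 ≥ 1. Reading y takes A from q2 back to q2, so every xyⁱz is accepted.

00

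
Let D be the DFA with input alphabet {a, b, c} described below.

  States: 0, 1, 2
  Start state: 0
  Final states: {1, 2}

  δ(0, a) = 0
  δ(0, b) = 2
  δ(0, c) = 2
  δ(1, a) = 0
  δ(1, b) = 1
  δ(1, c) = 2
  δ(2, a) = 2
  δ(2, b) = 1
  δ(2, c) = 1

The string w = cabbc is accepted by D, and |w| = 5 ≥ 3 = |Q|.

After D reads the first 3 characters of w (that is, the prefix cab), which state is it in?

Run of D on the first 3 characters of w = c a b:
  step 0: 0  (start)
  step 1: 2  (read c: 0→2)
  step 2: 2  (read a: 2→2)
  step 3: 1  (read b: 2→1)

After reading 3 characters, D is in state 1.

1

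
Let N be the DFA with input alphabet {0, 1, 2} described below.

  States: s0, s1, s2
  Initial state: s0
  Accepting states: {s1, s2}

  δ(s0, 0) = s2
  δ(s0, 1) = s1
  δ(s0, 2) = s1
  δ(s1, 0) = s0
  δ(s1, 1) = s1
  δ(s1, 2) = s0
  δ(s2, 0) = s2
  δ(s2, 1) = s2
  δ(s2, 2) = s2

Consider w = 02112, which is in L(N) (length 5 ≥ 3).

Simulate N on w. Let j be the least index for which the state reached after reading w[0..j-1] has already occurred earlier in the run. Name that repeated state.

State sequence: s0 -0-> s2 -2-> s2 -1-> s2 -1-> s2 -2-> s2
First repeat at step 2: s2 was already visited.

The earliest repeat is at step j = 2: N is in s2, which it already visited at step i = 1.
Since N has 3 states, any run of length ≥ 3 visits 3+1 states, so by pigeonhole some state repeats within the first 3 steps — that repeat gives the pumpable loop.

s2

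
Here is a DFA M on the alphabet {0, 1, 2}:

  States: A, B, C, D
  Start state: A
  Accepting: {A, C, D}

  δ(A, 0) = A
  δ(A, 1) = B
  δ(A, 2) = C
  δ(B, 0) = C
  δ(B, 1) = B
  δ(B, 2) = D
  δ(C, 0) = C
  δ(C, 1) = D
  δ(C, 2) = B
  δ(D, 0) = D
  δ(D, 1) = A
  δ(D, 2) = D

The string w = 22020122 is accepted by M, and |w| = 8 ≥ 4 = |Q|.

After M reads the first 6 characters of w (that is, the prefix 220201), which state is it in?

D

State sequence: A -2-> C -2-> B -0-> C -2-> B -0-> C -1-> D

After reading 6 characters, M is in state D.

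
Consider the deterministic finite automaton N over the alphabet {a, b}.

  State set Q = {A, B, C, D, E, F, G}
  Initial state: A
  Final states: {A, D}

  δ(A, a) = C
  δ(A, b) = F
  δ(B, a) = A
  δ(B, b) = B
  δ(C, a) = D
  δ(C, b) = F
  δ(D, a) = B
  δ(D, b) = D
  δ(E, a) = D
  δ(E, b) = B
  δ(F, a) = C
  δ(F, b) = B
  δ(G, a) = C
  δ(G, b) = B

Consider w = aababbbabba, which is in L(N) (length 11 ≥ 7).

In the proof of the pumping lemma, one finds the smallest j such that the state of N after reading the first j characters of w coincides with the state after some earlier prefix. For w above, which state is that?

Run of N on w = a a b a b b b a b b a:
  step 0: A  (start)
  step 1: C  (read a: A→C)
  step 2: D  (read a: C→D)
  step 3: D  (read b: D→D)   ← first repeat (D seen earlier)
  step 4: B  (read a: D→B)
  step 5: B  (read b: B→B)
  step 6: B  (read b: B→B)
  step 7: B  (read b: B→B)
  step 8: A  (read a: B→A)
  step 9: F  (read b: A→F)
  step 10: B  (read b: F→B)
  step 11: A  (read a: B→A)

The earliest repeat is at step j = 3: N is in D, which it already visited at step i = 2.
Pumping length from the standard proof: p = 7 (the number of states). The repeated state found above gives |xy| = j ≤ 7 and |y| = j − i ≥ 1.

D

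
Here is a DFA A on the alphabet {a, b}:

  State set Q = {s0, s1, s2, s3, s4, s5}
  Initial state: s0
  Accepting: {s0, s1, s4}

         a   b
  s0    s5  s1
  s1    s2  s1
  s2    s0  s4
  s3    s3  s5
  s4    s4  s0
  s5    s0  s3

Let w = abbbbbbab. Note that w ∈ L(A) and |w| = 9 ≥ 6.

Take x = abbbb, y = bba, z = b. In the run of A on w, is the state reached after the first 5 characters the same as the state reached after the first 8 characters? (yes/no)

Run of A on the first 8 characters of w = a b b b b b b a:
  step 0: s0  (start)
  step 1: s5  (read a: s0→s5)
  step 2: s3  (read b: s5→s3)
  step 3: s5  (read b: s3→s5)
  step 4: s3  (read b: s5→s3)
  step 5: s5  (read b: s3→s5)
  step 6: s3  (read b: s5→s3)
  step 7: s5  (read b: s3→s5)
  step 8: s0  (read a: s5→s0)

After x (step 5): s5. After xy (step 8): s0.
They differ (s5 ≠ s0), so y is not a cycle from the state after x; this split is not the one the pumping-lemma construction produces, and pumping y need not keep the string in L(A).

no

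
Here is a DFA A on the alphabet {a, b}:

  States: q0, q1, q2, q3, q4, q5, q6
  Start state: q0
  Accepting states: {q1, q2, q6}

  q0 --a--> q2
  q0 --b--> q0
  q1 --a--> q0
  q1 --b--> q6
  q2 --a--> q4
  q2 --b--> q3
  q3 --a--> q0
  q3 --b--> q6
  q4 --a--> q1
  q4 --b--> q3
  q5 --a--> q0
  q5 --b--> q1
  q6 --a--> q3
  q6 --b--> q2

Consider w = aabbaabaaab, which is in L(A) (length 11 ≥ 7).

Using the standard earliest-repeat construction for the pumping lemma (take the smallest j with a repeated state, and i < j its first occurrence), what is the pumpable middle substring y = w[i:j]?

ba

Run of A on w = a a b b a a b a a a b:
  step 0: q0  (start)
  step 1: q2  (read a: q0→q2)
  step 2: q4  (read a: q2→q4)
  step 3: q3  (read b: q4→q3)
  step 4: q6  (read b: q3→q6)
  step 5: q3  (read a: q6→q3)   ← first repeat (q3 seen earlier)
  step 6: q0  (read a: q3→q0)
  step 7: q0  (read b: q0→q0)
  step 8: q2  (read a: q0→q2)
  step 9: q4  (read a: q2→q4)
  step 10: q1  (read a: q4→q1)
  step 11: q6  (read b: q1→q6)

So i = 3, j = 5, giving x = w[0:3] = aab, y = w[3:5] = ba, z = w[5:11] = abaaab.
Check: |xy| = 5 ≤ 7 and |y| = 2 ≥ 1. Reading y takes A from q3 back to q3, so every xyⁱz is accepted.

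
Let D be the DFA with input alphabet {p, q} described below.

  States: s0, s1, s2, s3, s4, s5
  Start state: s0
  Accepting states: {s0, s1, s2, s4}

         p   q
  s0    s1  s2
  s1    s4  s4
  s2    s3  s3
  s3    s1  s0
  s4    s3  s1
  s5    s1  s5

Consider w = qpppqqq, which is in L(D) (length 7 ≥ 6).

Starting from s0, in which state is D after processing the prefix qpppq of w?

Run of D on the first 5 characters of w = q p p p q:
  step 0: s0  (start)
  step 1: s2  (read q: s0→s2)
  step 2: s3  (read p: s2→s3)
  step 3: s1  (read p: s3→s1)
  step 4: s4  (read p: s1→s4)
  step 5: s1  (read q: s4→s1)

After reading 5 characters, D is in state s1.
(This kind of state-tracing is the core of the pumping-lemma construction: with 6 states, pigeonhole forces a repeat within the first 6 steps.)

s1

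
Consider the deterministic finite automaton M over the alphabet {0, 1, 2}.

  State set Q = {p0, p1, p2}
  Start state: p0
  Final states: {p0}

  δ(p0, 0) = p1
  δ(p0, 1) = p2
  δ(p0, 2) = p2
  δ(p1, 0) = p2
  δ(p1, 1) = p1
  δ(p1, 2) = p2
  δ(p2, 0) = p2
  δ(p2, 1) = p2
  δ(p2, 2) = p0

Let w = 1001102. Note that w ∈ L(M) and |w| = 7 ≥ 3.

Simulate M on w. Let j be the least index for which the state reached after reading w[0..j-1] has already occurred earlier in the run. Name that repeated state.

Run of M on w = 1 0 0 1 1 0 2:
  step 0: p0  (start)
  step 1: p2  (read 1: p0→p2)
  step 2: p2  (read 0: p2→p2)   ← first repeat (p2 seen earlier)
  step 3: p2  (read 0: p2→p2)
  step 4: p2  (read 1: p2→p2)
  step 5: p2  (read 1: p2→p2)
  step 6: p2  (read 0: p2→p2)
  step 7: p0  (read 2: p2→p0)

The earliest repeat is at step j = 2: M is in p2, which it already visited at step i = 1.
Since M has 3 states, any run of length ≥ 3 visits 3+1 states, so by pigeonhole some state repeats within the first 3 steps — that repeat gives the pumpable loop.

p2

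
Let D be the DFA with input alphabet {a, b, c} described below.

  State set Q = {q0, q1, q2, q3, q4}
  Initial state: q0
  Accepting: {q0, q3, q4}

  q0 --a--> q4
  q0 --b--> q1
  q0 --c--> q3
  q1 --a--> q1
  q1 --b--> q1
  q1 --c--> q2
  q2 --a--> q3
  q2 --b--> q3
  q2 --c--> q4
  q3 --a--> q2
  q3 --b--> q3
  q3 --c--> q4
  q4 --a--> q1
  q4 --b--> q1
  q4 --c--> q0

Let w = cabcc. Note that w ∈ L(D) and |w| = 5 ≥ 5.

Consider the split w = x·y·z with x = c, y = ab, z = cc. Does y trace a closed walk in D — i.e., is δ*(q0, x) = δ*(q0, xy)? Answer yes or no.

yes

Run of D on the first 3 characters of w = c a b:
  step 0: q0  (start)
  step 1: q3  (read c: q0→q3)
  step 2: q2  (read a: q3→q2)
  step 3: q3  (read b: q2→q3)

After x (step 1): q3. After xy (step 3): q3.
They match, so y = ab drives D around a cycle from q3 back to itself; pumping y any number of times keeps D in q3 before reading z, and xyⁱz ∈ L(D) for every i ≥ 0.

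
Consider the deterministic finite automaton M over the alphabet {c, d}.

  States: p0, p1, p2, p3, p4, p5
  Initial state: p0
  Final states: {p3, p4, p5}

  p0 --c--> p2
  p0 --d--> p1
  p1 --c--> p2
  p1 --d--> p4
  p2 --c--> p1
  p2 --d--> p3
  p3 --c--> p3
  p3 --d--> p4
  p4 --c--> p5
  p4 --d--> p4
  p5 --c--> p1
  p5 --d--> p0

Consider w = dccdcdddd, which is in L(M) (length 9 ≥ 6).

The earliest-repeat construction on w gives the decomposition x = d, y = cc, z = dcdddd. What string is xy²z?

dccccdcdddd

xy^2z = d·cc·cc·dcdddd = dccccdcdddd.
Reading y = cc takes M from p1 back to p1, so after x·y·y the machine is still in p1, and z then leads to the accepting state p4. Hence dccccdcdddd ∈ L(M).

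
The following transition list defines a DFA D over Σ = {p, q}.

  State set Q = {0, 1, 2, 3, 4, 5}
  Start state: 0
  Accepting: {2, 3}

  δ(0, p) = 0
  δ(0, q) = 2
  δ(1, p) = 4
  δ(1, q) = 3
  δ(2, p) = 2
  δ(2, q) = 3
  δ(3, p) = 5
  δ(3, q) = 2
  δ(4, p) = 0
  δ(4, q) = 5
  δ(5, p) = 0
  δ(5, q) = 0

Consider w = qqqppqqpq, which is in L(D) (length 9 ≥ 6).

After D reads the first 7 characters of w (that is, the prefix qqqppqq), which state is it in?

2

Run of D on the first 7 characters of w = q q q p p q q:
  step 0: 0  (start)
  step 1: 2  (read q: 0→2)
  step 2: 3  (read q: 2→3)
  step 3: 2  (read q: 3→2)
  step 4: 2  (read p: 2→2)
  step 5: 2  (read p: 2→2)
  step 6: 3  (read q: 2→3)
  step 7: 2  (read q: 3→2)

After reading 7 characters, D is in state 2.
(This kind of state-tracing is the core of the pumping-lemma construction: with 6 states, pigeonhole forces a repeat within the first 6 steps.)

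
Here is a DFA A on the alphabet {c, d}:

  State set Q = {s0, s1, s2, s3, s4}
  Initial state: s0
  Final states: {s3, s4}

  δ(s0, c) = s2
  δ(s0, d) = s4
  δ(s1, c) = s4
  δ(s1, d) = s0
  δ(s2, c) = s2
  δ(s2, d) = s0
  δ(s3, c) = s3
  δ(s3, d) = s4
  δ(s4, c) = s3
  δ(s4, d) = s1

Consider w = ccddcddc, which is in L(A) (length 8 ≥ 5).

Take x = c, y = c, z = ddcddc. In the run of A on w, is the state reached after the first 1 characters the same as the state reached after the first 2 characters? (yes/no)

yes

Run of A on the first 2 characters of w = c c:
  step 0: s0  (start)
  step 1: s2  (read c: s0→s2)
  step 2: s2  (read c: s2→s2)

After x (step 1): s2. After xy (step 2): s2.
They match, so y = c drives A around a cycle from s2 back to itself; pumping y any number of times keeps A in s2 before reading z, and xyⁱz ∈ L(A) for every i ≥ 0.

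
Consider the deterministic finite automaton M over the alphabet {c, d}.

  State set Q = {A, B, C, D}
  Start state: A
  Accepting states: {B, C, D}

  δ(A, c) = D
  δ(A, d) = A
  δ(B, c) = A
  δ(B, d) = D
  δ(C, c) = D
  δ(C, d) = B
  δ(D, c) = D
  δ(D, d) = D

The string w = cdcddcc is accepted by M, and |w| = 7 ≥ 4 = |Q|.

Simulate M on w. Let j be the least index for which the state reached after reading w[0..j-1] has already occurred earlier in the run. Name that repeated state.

Run of M on w = c d c d d c c:
  step 0: A  (start)
  step 1: D  (read c: A→D)
  step 2: D  (read d: D→D)   ← first repeat (D seen earlier)
  step 3: D  (read c: D→D)
  step 4: D  (read d: D→D)
  step 5: D  (read d: D→D)
  step 6: D  (read c: D→D)
  step 7: D  (read c: D→D)

The earliest repeat is at step j = 2: M is in D, which it already visited at step i = 1.

D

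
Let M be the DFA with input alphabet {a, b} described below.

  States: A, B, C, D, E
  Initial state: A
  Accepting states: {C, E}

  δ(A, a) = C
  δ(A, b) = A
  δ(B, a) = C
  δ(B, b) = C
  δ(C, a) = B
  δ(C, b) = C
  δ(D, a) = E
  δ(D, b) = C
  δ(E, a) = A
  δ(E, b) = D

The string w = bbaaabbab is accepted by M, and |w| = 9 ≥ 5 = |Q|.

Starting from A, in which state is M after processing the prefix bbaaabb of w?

C

State sequence: A -b-> A -b-> A -a-> C -a-> B -a-> C -b-> C -b-> C

After reading 7 characters, M is in state C.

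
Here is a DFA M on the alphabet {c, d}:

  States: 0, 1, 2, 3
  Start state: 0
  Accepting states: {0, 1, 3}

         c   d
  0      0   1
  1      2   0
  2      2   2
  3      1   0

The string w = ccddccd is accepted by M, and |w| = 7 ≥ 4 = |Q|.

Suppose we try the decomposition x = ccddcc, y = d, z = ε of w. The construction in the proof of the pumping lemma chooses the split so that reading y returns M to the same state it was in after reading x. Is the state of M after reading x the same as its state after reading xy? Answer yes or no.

Run of M on the first 7 characters of w = c c d d c c d:
  step 0: 0  (start)
  step 1: 0  (read c: 0→0)
  step 2: 0  (read c: 0→0)
  step 3: 1  (read d: 0→1)
  step 4: 0  (read d: 1→0)
  step 5: 0  (read c: 0→0)
  step 6: 0  (read c: 0→0)
  step 7: 1  (read d: 0→1)

After x (step 6): 0. After xy (step 7): 1.
They differ (0 ≠ 1), so y is not a cycle from the state after x; this split is not the one the pumping-lemma construction produces, and pumping y need not keep the string in L(M).

no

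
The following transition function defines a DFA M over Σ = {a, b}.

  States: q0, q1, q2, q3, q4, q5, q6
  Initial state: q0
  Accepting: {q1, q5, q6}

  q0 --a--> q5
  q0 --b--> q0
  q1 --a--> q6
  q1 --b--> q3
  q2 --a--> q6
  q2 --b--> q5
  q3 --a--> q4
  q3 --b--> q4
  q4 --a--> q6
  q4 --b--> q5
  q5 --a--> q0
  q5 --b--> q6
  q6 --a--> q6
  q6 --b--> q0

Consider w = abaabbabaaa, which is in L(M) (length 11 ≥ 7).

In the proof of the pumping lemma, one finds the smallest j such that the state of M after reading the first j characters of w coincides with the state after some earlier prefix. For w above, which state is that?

q6

State sequence: q0 -a-> q5 -b-> q6 -a-> q6 -a-> q6 -b-> q0 -b-> q0 -a-> q5 -b-> q6 -a-> q6 -a-> q6 -a-> q6
First repeat at step 3: q6 was already visited.

The earliest repeat is at step j = 3: M is in q6, which it already visited at step i = 2.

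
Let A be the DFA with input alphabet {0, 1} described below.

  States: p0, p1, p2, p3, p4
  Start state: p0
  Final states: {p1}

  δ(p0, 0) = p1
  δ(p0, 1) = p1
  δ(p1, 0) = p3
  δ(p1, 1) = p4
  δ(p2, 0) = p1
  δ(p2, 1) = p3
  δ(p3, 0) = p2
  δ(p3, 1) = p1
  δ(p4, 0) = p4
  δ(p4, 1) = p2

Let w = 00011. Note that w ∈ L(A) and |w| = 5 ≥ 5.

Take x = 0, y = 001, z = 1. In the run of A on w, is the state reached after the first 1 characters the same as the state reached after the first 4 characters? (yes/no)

State sequence: p0 -0-> p1 -0-> p3 -0-> p2 -1-> p3

After x (step 1): p1. After xy (step 4): p3.
They differ (p1 ≠ p3), so y is not a cycle from the state after x; this split is not the one the pumping-lemma construction produces, and pumping y need not keep the string in L(A).

no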